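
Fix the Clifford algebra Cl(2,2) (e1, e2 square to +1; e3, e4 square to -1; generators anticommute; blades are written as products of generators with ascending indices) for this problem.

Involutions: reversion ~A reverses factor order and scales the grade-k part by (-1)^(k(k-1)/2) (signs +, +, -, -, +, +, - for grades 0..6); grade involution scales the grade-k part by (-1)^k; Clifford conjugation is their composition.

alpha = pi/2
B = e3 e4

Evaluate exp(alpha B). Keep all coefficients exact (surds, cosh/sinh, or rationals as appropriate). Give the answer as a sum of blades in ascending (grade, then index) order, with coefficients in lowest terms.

B^2 = (1)^2*(e3 e4)^2 = 1*(-1) = -1 (a basis 2-blade squares to minus the product of its generators' squares).
B^2 = -1 — since the square is negative, the closed form is circular: l = 1, alpha*l = pi/2, so exp(alpha B) = cos(pi/2) + (sin(pi/2)/1)*B = 0 + (1)*B.
Answer: e3 e4


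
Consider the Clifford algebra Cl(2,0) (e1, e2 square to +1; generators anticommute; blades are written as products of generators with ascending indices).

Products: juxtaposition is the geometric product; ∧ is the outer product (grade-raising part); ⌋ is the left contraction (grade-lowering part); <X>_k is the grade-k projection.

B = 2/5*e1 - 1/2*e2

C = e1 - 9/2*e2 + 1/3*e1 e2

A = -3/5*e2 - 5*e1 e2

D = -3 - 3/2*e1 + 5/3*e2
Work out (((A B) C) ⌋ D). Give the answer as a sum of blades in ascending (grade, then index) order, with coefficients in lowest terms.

step 1: 3/10 + 5/2*e1 + 2*e2 + 6/25*e1 e2
step 2: -329/50 - 217/150*e1 - 227/300*e2 - 263/20*e1 e2
step 3: 4646/225 + 987/100*e1 - 329/30*e2
Answer: 4646/225 + 987/100*e1 - 329/30*e2


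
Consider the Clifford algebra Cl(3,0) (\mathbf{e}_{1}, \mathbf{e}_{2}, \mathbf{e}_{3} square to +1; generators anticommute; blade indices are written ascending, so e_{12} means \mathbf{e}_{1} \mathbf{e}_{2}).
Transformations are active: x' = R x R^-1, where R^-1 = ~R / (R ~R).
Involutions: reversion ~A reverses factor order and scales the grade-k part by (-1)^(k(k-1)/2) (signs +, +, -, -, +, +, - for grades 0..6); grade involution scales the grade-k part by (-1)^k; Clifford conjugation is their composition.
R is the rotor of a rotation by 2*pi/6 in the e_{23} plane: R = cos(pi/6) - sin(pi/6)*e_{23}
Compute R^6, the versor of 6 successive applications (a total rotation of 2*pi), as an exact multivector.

Because a rotor carries half the rotation angle, composing 6 copies of this e_{23}-plane rotor multiplies the phase: 6*(pi/6) = \pi, hence R^6 = cos(\pi) - sin(\pi)*e_{23}.
cos(\pi) = -1 and sin(\pi) = 0, so R^6 = -1. The total rotation 2*pi is 1 full turn, so every vector returns to itself, yet the rotor is -1, on the OTHER sheet of the double cover (an odd number of 2*pi turns).
Answer: -1


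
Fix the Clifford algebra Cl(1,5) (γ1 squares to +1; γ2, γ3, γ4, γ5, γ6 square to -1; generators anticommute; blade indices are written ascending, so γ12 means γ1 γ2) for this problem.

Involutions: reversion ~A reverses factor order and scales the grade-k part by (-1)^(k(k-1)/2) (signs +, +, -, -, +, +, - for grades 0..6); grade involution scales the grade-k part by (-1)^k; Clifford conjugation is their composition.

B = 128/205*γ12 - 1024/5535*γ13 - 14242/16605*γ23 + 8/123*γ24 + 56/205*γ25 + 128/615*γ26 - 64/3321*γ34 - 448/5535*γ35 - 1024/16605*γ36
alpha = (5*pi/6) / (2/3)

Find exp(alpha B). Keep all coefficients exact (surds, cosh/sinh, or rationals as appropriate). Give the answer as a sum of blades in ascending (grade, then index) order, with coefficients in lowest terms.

B^2 term by term: the squares give (128/205)^2*(γ12)^2 + (-1024/5535)^2*(γ13)^2 + (-14242/16605)^2*(γ23)^2 + (8/123)^2*(γ24)^2 + (56/205)^2*(γ25)^2 + (128/615)^2*(γ26)^2 + (-64/3321)^2*(γ34)^2 + (-448/5535)^2*(γ35)^2 + (-1024/16605)^2*(γ36)^2 = 16384/42025*(+1) + 1048576/30636225*(+1) + 202834564/275726025*(-1) + 64/15129*(-1) + 3136/42025*(-1) + 16384/378225*(-1) + 4096/11029041*(-1) + 200704/30636225*(-1) + 1048576/275726025*(-1) = -4/9 (each basis 2-blade squares to minus the product of its generators' squares); cross terms between blades sharing an index anticommute and cancel; the commuting (index-disjoint) pairs give grade-4 terms 2*c*c'*(blade product), which cancel blade by blade — γ1234: -16384/680805 + 16384/680805 = 0; γ1235: -114688/1134675 + 114688/1134675 = 0; γ1236: -262144/3404025 + 262144/3404025 = 0; γ2345: 7168/680805 - 7168/680805 = 0; γ2346: 16384/2042415 - 16384/2042415 = 0; γ2356: 114688/3404025 - 114688/3404025 = 0 — confirming B is simple. So B^2 = -4/9.
B^2 = -4/9 — a negative square means the series sums to a rotation: l = 2/3, alpha*l = 5*pi/6, so exp(alpha B) = cos(5*pi/6) + (sin(5*pi/6)/(2/3))*B = -sqrt(3)/2 + (3/4)*B.
Answer: -sqrt(3)/2 + 96/205*γ12 - 256/1845*γ13 - 7121/11070*γ23 + 2/41*γ24 + 42/205*γ25 + 32/205*γ26 - 16/1107*γ34 - 112/1845*γ35 - 256/5535*γ36


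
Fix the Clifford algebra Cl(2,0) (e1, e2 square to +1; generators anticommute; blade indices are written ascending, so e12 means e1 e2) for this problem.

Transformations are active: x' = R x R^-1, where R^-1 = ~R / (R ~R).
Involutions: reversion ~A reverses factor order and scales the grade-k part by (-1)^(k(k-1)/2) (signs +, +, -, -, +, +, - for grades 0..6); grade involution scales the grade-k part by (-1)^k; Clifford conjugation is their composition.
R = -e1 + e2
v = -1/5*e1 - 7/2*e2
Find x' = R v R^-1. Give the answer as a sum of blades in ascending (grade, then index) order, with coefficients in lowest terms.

~R = -e1 + e2, and R ~R = 2, so R^-1 = ~R / (2).
R v = -33/10 + 37/10*e12
Answer: 7/2*e1 + 1/5*e2


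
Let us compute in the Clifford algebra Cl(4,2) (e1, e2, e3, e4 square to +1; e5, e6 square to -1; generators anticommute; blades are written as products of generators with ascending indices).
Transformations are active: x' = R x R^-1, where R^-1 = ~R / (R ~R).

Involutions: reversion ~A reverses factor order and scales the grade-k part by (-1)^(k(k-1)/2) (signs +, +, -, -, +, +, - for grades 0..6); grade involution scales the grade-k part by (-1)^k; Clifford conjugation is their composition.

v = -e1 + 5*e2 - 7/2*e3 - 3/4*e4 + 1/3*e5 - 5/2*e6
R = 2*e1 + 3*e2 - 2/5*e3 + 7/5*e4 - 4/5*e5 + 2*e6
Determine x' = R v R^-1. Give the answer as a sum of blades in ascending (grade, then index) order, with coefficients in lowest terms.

~R = 2*e1 + 3*e2 - 2/5*e3 + 7/5*e4 - 4/5*e5 + 2*e6, and R ~R = 262/25, so R^-1 = ~R / (262/25).
R v = 1117/60 + 13*e1 e2 - 37/5*e1 e3 - 1/10*e1 e4 - 2/15*e1 e5 - 3*e1 e6 - 17/2*e2 e3 - 37/4*e2 e4 + 5*e2 e5 - 35/2*e2 e6 + 26/5*e3 e4 - 44/15*e3 e5 + 8*e3 e6 - 2/15*e4 e5 - 2*e4 e6 + 4/3*e5 e6
Answer: 6371/786*e1 + 2965/524*e2 + 817/393*e3 + 4499/786*e4 - 416/131*e5 + 3775/393*e6


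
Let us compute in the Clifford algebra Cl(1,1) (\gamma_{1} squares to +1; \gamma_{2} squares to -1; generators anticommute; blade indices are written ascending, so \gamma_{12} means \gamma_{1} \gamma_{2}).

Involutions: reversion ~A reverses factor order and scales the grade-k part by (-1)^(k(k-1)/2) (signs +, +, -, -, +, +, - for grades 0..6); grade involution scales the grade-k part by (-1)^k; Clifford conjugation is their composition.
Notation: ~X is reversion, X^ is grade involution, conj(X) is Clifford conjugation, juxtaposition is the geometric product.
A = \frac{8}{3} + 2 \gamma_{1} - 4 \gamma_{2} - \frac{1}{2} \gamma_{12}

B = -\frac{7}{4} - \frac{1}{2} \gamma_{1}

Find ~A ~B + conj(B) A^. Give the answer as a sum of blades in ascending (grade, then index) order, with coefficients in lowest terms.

first term: -\frac{17}{3} - \frac{29}{6} \gamma_{1} + \frac{29}{4} \gamma_{2} - \frac{23}{8} \gamma_{12}
second term: -\frac{17}{3} + \frac{29}{6} \gamma_{1} - \frac{29}{4} \gamma_{2} + \frac{23}{8} \gamma_{12}
Answer: -\frac{34}{3}


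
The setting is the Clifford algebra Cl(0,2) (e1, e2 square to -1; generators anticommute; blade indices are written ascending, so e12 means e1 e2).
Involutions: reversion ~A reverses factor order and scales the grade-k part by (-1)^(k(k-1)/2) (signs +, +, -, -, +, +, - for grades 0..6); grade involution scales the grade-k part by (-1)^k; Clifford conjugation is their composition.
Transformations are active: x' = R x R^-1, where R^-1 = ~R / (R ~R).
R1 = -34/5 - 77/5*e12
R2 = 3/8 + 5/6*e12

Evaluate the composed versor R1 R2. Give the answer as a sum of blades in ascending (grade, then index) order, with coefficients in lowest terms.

Distribute over the terms of R1 (each basis-blade product reordered to ascending indices, repeated generators contracted through their squares):
(-34/5) R2 = -51/20 - 17/3*e12
(-77/5*e12) R2 = 77/6 - 231/40*e12
Summing the partial products and collecting blades:
Answer: 617/60 - 1373/120*e12


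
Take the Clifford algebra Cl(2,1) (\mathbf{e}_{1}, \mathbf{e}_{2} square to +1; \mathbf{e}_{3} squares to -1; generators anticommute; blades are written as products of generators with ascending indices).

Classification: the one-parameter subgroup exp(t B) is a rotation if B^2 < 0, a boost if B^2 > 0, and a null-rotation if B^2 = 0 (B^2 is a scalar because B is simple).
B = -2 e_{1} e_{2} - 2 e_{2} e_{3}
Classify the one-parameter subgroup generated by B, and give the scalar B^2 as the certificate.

B^2 term by term: the squares give (-2)^2*(e_{1} e_{2})^2 + (-2)^2*(e_{2} e_{3})^2 = 4*(-1) + 4*(+1) = 0 (each basis 2-blade squares to minus the product of its generators' squares); cross terms between blades sharing an index anticommute and cancel. So B^2 = 0.
Answer: null-rotation, certificate B^2 = 0. No conjugation can change B^2 = 0; the sign gives the class.


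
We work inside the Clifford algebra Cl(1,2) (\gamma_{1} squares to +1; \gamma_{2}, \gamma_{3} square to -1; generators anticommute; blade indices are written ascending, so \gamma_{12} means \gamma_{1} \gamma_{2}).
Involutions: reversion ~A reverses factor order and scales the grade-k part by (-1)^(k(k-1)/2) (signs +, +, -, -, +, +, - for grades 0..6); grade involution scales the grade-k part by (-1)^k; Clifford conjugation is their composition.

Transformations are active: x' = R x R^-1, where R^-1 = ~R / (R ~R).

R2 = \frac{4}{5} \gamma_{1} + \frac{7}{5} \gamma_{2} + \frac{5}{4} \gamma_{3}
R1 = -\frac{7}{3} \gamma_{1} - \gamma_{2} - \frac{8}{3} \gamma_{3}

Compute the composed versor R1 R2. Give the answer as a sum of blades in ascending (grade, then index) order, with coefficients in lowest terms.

Distribute over the terms of R1 (each basis-blade product reordered to ascending indices, repeated generators contracted through their squares):
(-\frac{7}{3} \gamma_{1}) R2 = -\frac{28}{15} - \frac{49}{15} \gamma_{12} - \frac{35}{12} \gamma_{13}
(-\gamma_{2}) R2 = \frac{7}{5} + \frac{4}{5} \gamma_{12} - \frac{5}{4} \gamma_{23}
(-\frac{8}{3} \gamma_{3}) R2 = \frac{10}{3} + \frac{32}{15} \gamma_{13} + \frac{56}{15} \gamma_{23}
Summing the partial products and collecting blades:
Answer: \frac{43}{15} - \frac{37}{15} \gamma_{12} - \frac{47}{60} \gamma_{13} + \frac{149}{60} \gamma_{23}


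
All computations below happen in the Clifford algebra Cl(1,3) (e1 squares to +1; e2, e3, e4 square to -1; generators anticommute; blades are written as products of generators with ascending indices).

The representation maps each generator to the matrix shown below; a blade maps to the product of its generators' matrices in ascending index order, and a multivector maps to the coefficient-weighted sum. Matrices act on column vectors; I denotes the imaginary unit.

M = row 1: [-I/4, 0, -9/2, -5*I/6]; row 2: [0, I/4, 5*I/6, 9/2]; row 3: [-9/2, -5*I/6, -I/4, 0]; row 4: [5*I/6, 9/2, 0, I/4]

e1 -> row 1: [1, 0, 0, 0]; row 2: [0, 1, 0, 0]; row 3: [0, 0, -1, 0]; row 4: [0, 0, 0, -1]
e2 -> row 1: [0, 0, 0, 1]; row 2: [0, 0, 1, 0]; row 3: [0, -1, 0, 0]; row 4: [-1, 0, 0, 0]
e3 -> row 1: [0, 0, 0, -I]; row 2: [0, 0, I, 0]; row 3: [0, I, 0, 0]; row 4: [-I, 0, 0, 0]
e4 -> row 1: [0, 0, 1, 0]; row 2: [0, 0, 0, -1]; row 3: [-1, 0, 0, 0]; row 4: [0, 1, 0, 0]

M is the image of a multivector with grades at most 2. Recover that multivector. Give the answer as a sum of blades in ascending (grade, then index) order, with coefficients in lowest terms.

Method: the blade images are trace-orthogonal — tr(rho(e_A) rho(e_B)^-1) = 4 if A = B and 0 otherwise — and rho(e_A)^-1 = (e_A)^2 * rho(e_A) with (e_A)^2 = +1 or -1, so the coefficient of e_A in the preimage is (e_A)^2 * tr(M rho(e_A))/4.
Nonzero projections over blades of grade <= 2: e1 e3: (e1 e3)^2 = +1, tr(M rho(e1 e3)) = 10/3, coefficient 5/6; e1 e4: (e1 e4)^2 = +1, tr(M rho(e1 e4)) = -18, coefficient -9/2; e2 e3: (e2 e3)^2 = -1, tr(M rho(e2 e3)) = -1, coefficient 1/4. Every other blade of grade <= 2 projects to 0.
Answer: 5/6*e1 e3 - 9/2*e1 e4 + 1/4*e2 e3


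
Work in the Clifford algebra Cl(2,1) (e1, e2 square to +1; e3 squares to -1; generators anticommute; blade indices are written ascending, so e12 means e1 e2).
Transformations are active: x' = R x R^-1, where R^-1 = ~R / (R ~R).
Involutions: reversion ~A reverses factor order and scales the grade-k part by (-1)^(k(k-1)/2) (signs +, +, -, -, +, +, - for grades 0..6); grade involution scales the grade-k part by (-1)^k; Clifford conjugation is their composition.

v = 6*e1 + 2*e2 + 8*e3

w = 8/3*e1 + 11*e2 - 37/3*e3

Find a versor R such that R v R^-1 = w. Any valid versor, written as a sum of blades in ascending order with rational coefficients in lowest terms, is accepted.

A norm check does it: q(v) = q(w) = -24, hence R = v + w = 26/3*e1 + 13*e2 - 13/3*e3 realises the map — parallel part kept, (v - w)/2 negated, v carried to w.
Answer: 26/3*e1 + 13*e2 - 13/3*e3


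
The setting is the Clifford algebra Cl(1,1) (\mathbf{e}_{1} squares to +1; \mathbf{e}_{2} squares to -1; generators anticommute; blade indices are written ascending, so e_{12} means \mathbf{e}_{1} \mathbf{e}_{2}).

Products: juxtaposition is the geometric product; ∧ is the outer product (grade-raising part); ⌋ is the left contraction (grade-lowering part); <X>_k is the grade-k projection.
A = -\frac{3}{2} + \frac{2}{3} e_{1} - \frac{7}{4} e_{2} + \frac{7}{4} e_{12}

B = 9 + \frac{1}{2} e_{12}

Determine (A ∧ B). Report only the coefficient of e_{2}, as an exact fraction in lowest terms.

step 1: -\frac{27}{2} + 6 e_{1} - \frac{63}{4} e_{2} + 15 e_{12}
Answer: -\frac{63}{4}


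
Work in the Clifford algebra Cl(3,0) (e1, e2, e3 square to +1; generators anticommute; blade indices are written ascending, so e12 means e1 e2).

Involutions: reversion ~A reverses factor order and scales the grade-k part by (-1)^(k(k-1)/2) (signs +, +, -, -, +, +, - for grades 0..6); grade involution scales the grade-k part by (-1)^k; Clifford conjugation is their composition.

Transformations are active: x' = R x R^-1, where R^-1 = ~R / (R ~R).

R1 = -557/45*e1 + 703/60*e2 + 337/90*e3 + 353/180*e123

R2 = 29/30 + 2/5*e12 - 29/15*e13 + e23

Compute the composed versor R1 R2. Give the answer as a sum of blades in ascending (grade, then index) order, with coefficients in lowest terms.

Distribute over the terms of R1 (each basis-blade product reordered to ascending indices, repeated generators contracted through their squares):
(-557/45*e1) R2 = -16153/1350*e1 - 1114/225*e2 + 16153/675*e3 - 557/45*e123
(703/60*e2) R2 = -703/150*e1 + 20387/1800*e2 + 703/60*e3 + 20387/900*e123
(337/90*e3) R2 = 9773/1350*e1 - 337/90*e2 + 9773/2700*e3 + 337/225*e123
(353/180*e123) R2 = -353/180*e1 - 10237/2700*e2 - 353/450*e3 + 10237/5400*e123
Summing the partial products and collecting blades:
Answer: -30709/2700*e1 - 6269/5400*e2 + 17317/450*e3 + 73807/5400*e123


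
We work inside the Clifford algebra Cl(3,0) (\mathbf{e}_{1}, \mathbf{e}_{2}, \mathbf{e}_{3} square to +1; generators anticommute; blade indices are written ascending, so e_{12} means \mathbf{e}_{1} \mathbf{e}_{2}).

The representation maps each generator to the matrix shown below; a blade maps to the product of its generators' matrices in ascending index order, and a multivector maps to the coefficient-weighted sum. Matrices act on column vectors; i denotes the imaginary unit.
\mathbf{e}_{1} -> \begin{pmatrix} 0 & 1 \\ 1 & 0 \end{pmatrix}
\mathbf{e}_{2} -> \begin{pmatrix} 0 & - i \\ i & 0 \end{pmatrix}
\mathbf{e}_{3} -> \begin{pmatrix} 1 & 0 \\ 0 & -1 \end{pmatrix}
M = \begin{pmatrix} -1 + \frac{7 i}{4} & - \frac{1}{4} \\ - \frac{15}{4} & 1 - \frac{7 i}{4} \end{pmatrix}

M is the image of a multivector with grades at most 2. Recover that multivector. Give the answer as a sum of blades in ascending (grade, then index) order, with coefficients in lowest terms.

Method: 1, rho(e_{1}), rho(e_{2}), rho(e_{3}) form a trace-orthogonal basis of the 2x2 complex matrices (tr(X Y) = 2 if X = Y, else 0), so M = m0*1 + m1*rho(e_{1}) + m2*rho(e_{2}) + m3*rho(e_{3}) with m0 = tr(M)/2 = 0, m1 = tr(M rho(e_{1}))/2 = -2, m2 = tr(M rho(e_{2}))/2 = \frac{7 i}{4}, m3 = tr(M rho(e_{3}))/2 = -1 + \frac{7 i}{4}.
Multiplying table entries, the bivector images are rho(e_{12}) = i*rho(e_{3}), rho(e_{13}) = -i*rho(e_{2}), rho(e_{23}) = i*rho(e_{1}); with real blade coefficients the real parts of m0..m3 are the coefficients of 1, e_{1}, e_{2}, e_{3} and the imaginary parts give the bivectors (e_{23}: Im m1, e_{13}: -Im m2, e_{12}: Im m3).
Answer: -2 e_{1} - e_{3} + \frac{7}{4} e_{12} - \frac{7}{4} e_{13}


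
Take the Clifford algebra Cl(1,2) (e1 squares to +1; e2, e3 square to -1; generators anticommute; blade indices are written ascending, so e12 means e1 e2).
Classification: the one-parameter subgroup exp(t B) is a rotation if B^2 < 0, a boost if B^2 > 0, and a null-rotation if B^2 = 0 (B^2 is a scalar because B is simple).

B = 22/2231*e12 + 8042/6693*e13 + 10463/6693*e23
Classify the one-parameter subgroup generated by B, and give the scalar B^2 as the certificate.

B^2 term by term: the squares give (22/2231)^2*(e12)^2 + (8042/6693)^2*(e13)^2 + (10463/6693)^2*(e23)^2 = 484/4977361*(+1) + 64673764/44796249*(+1) + 109474369/44796249*(-1) = -1 (each basis 2-blade squares to minus the product of its generators' squares); cross terms between blades sharing an index anticommute and cancel. So B^2 = -1.
Answer: rotation, certificate B^2 = -1. No conjugation can change B^2 = -1; the sign gives the class.


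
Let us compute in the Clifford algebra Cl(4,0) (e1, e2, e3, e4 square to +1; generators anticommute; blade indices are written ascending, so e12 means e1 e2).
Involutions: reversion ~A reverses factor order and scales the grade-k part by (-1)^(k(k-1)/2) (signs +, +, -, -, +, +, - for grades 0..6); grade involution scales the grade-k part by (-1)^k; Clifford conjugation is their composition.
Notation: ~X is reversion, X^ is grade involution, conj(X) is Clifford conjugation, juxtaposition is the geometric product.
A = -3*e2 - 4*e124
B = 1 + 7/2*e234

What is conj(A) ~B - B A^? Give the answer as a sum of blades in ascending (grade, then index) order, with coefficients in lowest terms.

first term: 3*e2 + 14*e13 - 21/2*e34 - 4*e124
second term: 3*e2 - 14*e13 + 21/2*e34 + 4*e124
Answer: 28*e13 - 21*e34 - 8*e124


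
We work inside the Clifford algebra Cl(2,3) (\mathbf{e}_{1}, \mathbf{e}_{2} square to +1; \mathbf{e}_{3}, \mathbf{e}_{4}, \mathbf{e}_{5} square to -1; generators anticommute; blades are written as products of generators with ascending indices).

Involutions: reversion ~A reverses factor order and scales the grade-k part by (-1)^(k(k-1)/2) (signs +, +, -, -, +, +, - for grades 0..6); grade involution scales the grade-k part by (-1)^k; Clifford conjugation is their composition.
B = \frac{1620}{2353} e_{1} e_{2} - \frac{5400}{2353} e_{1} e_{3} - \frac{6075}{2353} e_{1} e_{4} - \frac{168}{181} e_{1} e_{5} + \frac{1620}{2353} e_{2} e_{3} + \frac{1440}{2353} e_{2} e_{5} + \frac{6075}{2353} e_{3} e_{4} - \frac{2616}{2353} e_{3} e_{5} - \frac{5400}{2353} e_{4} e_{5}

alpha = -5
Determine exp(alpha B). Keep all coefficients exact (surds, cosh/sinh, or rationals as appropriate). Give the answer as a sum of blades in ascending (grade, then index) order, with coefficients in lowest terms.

B^2 term by term: the squares give (\frac{1620}{2353})^2*(e_{1} e_{2})^2 + (-\frac{5400}{2353})^2*(e_{1} e_{3})^2 + (-\frac{6075}{2353})^2*(e_{1} e_{4})^2 + (-\frac{168}{181})^2*(e_{1} e_{5})^2 + (\frac{1620}{2353})^2*(e_{2} e_{3})^2 + (\frac{1440}{2353})^2*(e_{2} e_{5})^2 + (\frac{6075}{2353})^2*(e_{3} e_{4})^2 + (-\frac{2616}{2353})^2*(e_{3} e_{5})^2 + (-\frac{5400}{2353})^2*(e_{4} e_{5})^2 = \frac{2624400}{5536609}*(-1) + \frac{29160000}{5536609}*(+1) + \frac{36905625}{5536609}*(+1) + \frac{28224}{32761}*(+1) + \frac{2624400}{5536609}*(+1) + \frac{2073600}{5536609}*(+1) + \frac{36905625}{5536609}*(-1) + \frac{6843456}{5536609}*(-1) + \frac{29160000}{5536609}*(-1) = 0 (each basis 2-blade squares to minus the product of its generators' squares); cross terms between blades sharing an index anticommute and cancel; the commuting (index-disjoint) pairs give grade-4 terms 2*c*c'*(blade product), which cancel blade by blade — e_{1} e_{2} e_{3} e_{4}: \frac{19683000}{5536609} - \frac{19683000}{5536609} = 0; e_{1} e_{2} e_{3} e_{5}: -\frac{8475840}{5536609} + \frac{15552000}{5536609} - \frac{544320}{425893} = 0; e_{1} e_{2} e_{4} e_{5}: -\frac{17496000}{5536609} + \frac{17496000}{5536609} = 0; e_{1} e_{3} e_{4} e_{5}: \frac{58320000}{5536609} - \frac{31784400}{5536609} - \frac{2041200}{425893} = 0; e_{2} e_{3} e_{4} e_{5}: -\frac{17496000}{5536609} + \frac{17496000}{5536609} = 0 — confirming B is simple. So B^2 = 0.
B^2 = 0, so the series truncates immediately: exp(alpha B) = 1 + alpha B (parabolic case).
Answer: 1 - \frac{8100}{2353} e_{1} e_{2} + \frac{27000}{2353} e_{1} e_{3} + \frac{30375}{2353} e_{1} e_{4} + \frac{840}{181} e_{1} e_{5} - \frac{8100}{2353} e_{2} e_{3} - \frac{7200}{2353} e_{2} e_{5} - \frac{30375}{2353} e_{3} e_{4} + \frac{13080}{2353} e_{3} e_{5} + \frac{27000}{2353} e_{4} e_{5}


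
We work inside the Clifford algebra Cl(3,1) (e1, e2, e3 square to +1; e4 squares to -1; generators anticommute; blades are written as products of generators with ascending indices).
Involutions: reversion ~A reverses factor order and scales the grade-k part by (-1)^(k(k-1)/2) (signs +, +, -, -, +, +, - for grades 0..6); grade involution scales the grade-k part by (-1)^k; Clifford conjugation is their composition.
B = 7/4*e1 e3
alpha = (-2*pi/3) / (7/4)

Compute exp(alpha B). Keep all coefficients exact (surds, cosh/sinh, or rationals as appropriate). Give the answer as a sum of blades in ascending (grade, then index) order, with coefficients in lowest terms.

B^2 = (7/4)^2*(e1 e3)^2 = 49/16*(-1) = -49/16 (a basis 2-blade squares to minus the product of its generators' squares).
B^2 = -49/16 — circular case — the even/odd split gives cos and sin: l = 7/4, alpha*l = -2*pi/3, so exp(alpha B) = cos(-2*pi/3) + (sin(-2*pi/3)/(7/4))*B = -1/2 + (-2*sqrt(3)/7)*B.
Answer: -1/2 - sqrt(3)/2*e1 e3


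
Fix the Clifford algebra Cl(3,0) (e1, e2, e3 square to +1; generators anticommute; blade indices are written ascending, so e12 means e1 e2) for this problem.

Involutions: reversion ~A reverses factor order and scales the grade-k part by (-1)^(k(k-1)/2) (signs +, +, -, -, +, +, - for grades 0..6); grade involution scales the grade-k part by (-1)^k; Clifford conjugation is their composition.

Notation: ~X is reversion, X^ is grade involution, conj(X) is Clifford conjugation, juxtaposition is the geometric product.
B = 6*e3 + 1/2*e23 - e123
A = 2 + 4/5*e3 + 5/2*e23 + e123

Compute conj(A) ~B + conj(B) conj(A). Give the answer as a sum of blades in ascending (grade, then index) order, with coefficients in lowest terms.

first term: -141/20 + 3*e1 - 77/5*e2 + 12*e3 + 26/5*e12 - e23 + 2*e123
second term: 91/20 - 2*e1 - 73/5*e2 - 12*e3 - 26/5*e12 - e23 - 2*e123
Answer: -5/2 + e1 - 30*e2 - 2*e23


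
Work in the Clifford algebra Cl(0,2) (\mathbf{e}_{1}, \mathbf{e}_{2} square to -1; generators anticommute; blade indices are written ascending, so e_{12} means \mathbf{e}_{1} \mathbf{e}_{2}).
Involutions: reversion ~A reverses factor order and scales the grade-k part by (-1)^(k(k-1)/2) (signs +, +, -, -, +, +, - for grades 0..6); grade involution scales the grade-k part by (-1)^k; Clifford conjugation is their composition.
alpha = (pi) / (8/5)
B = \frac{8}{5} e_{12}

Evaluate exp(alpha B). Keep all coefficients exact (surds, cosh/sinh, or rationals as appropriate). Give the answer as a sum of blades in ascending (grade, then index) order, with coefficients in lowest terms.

B^2 = (\frac{8}{5})^2*(e_{12})^2 = \frac{64}{25}*(-1) = -\frac{64}{25} (a basis 2-blade squares to minus the product of its generators' squares).
B^2 = -\frac{64}{25} — the negative square puts this in the circular regime; l = \frac{8}{5}, alpha*l = \pi, so exp(alpha B) = cos(\pi) + (sin(\pi)/(\frac{8}{5}))*B = -1 + (0)*B.
Answer: -1


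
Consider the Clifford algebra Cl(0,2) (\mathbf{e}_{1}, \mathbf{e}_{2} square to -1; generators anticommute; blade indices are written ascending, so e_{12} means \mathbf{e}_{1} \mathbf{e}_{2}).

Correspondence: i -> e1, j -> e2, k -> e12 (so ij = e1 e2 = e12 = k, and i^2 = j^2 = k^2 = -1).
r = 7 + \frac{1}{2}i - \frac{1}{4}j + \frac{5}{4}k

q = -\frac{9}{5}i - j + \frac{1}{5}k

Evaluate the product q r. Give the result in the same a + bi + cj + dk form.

In blades: q = -\frac{9}{5} e_{1} - e_{2} + \frac{1}{5} e_{12}, r = 7 + \frac{1}{2} e_{1} - \frac{1}{4} e_{2} + \frac{5}{4} e_{12}.
Distribute q over r term by term (generator squares from the signature, products reordered to ascending indices): (-\frac{9}{5} e_{1})*r = \frac{9}{10} - \frac{63}{5} e_{1} + \frac{9}{4} e_{2} + \frac{9}{20} e_{12}; (-e_{2})*r = -\frac{1}{4} - \frac{5}{4} e_{1} - 7 e_{2} + \frac{1}{2} e_{12}; (\frac{1}{5} e_{12})*r = -\frac{1}{4} + \frac{1}{20} e_{1} + \frac{1}{10} e_{2} + \frac{7}{5} e_{12}.
Sum: \frac{2}{5} - \frac{69}{5} e_{1} - \frac{93}{20} e_{2} + \frac{47}{20} e_{12}; translating back through the correspondence:
Answer: \frac{2}{5} - \frac{69}{5}i - \frac{93}{20}j + \frac{47}{20}k


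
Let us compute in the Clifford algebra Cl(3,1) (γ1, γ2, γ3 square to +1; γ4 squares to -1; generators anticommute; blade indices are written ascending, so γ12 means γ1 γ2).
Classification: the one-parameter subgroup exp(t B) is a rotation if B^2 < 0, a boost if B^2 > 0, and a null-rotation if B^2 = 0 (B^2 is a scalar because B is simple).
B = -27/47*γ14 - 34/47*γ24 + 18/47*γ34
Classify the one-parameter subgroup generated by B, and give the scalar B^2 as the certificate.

B^2 term by term: the squares give (-27/47)^2*(γ14)^2 + (-34/47)^2*(γ24)^2 + (18/47)^2*(γ34)^2 = 729/2209*(+1) + 1156/2209*(+1) + 324/2209*(+1) = 1 (each basis 2-blade squares to minus the product of its generators' squares); cross terms between blades sharing an index anticommute and cancel. So B^2 = 1.
Answer: boost, certificate B^2 = 1. Because 1 is invariant under every versor sandwich, the classification follows from its sign alone.


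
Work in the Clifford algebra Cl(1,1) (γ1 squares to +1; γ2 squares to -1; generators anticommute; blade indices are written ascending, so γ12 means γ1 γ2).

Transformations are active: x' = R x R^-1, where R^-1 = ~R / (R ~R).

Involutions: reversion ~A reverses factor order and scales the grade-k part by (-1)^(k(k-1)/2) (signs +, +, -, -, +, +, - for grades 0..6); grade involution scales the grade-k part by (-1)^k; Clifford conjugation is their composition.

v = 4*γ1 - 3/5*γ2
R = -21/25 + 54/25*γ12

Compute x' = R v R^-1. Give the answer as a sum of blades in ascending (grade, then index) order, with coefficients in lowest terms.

~R = -21/25 - 54/25*γ12, and R ~R = -99/25, so R^-1 = ~R / (-99/25).
R v = -258/125*γ1 - 1017/125*γ2
Answer: -6704/1375*γ1 - 3921/1375*γ2


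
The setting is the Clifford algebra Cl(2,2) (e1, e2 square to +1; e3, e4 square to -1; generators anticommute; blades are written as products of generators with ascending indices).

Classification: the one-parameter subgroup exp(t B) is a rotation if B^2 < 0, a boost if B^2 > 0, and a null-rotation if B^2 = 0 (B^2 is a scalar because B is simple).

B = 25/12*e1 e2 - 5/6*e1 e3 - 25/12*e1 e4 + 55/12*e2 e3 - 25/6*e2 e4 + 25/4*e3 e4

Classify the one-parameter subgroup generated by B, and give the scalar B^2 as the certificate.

B^2 term by term: the squares give (25/12)^2*(e1 e2)^2 + (-5/6)^2*(e1 e3)^2 + (-25/12)^2*(e1 e4)^2 + (55/12)^2*(e2 e3)^2 + (-25/6)^2*(e2 e4)^2 + (25/4)^2*(e3 e4)^2 = 625/144*(-1) + 25/36*(+1) + 625/144*(+1) + 3025/144*(+1) + 625/36*(+1) + 625/16*(-1) = 0 (each basis 2-blade squares to minus the product of its generators' squares); cross terms between blades sharing an index anticommute and cancel; the commuting (index-disjoint) pairs give grade-4 terms 2*c*c'*(blade product), which cancel blade by blade — e1 e2 e3 e4: 625/24 - 125/18 - 1375/72 = 0 — confirming B is simple. So B^2 = 0.
Answer: null-rotation, certificate B^2 = 0. Certificate logic: 0 is a conjugation-invariant scalar, so its sign fixes rotation versus boost versus null-rotation outright.


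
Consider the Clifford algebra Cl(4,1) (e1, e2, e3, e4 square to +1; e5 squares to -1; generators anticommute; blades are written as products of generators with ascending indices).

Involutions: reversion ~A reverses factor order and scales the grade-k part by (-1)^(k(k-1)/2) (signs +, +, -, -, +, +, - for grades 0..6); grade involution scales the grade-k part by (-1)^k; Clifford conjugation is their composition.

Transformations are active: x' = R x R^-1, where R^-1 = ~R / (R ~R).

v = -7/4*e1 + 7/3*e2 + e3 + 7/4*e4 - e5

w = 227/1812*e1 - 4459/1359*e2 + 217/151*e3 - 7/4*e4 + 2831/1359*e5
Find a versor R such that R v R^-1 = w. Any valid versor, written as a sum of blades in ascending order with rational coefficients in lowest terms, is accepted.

A norm check does it: q(v) = q(w) = 833/72, hence R = v + w = -736/453*e1 - 1288/1359*e2 + 368/151*e3 + 1472/1359*e5 realises the map — parallel part kept, (v - w)/2 negated, v carried to w.
Answer: -736/453*e1 - 1288/1359*e2 + 368/151*e3 + 1472/1359*e5


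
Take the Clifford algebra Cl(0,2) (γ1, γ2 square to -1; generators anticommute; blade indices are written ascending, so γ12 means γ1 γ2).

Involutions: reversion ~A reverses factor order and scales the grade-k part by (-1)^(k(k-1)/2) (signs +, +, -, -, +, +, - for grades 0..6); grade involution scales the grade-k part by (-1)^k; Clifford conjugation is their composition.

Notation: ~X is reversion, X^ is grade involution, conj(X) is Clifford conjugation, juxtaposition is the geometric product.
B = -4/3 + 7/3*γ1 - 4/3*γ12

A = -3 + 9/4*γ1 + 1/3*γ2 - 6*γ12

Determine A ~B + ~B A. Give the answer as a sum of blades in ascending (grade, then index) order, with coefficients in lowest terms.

first term: 27/4 - 86/9*γ1 - 157/9*γ2 + 29/9*γ12
second term: 27/4 - 94/9*γ1 + 149/9*γ2 + 43/9*γ12
Answer: 27/2 - 20*γ1 - 8/9*γ2 + 8*γ12


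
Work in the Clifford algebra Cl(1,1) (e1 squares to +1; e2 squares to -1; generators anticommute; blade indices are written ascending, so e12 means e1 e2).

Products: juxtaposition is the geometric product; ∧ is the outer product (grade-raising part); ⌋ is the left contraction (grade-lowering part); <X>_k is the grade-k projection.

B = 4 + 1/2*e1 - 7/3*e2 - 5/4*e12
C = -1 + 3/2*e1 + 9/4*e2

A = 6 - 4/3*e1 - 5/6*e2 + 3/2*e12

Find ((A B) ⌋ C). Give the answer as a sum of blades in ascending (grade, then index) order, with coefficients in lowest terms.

step 1: 1405/72 + 53/24*e1 - 197/12*e2 + 73/36*e12
step 2: 1493/72 + 1405/48*e1 + 1405/32*e2
Answer: 1493/72 + 1405/48*e1 + 1405/32*e2


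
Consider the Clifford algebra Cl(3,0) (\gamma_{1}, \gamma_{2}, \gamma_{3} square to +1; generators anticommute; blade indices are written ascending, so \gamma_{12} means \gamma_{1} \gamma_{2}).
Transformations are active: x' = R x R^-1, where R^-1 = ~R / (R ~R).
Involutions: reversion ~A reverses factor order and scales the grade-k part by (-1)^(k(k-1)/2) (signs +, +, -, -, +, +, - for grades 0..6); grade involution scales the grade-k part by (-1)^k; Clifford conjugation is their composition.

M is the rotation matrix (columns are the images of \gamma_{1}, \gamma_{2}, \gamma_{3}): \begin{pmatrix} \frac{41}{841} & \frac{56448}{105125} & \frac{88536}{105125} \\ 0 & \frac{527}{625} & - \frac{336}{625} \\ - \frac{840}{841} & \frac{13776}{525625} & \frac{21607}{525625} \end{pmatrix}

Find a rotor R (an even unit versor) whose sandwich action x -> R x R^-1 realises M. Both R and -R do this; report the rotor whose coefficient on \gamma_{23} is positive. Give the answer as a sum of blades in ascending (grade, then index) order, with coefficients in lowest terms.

Method: write R = a + b12*\gamma_{12} + b13*\gamma_{13} + b23*\gamma_{23} with a^2 + b12^2 + b13^2 + b23^2 = 1 (so R^-1 = ~R). Expanding the columns R e_j ~R gives tr M = 4a^2 - 1 and, from the antisymmetric part, M21 - M12 = -4a*b12, M13 - M31 = 4a*b13, M32 - M23 = -4a*b23.
Here tr M = \frac{490439}{525625}, so a^2 = (1 + tr M)/4 = \frac{254016}{525625} and a = ±\frac{504}{725}. Taking a = \frac{504}{725}: M21 - M12 = -\frac{56448}{105125}, M13 - M31 = \frac{193536}{105125}, M32 - M23 = \frac{296352}{525625}, giving b12 = \frac{28}{145}, b13 = \frac{96}{145}, b23 = -\frac{147}{725}, i.e. R = \frac{504}{725} + \frac{28}{145} \gamma_{12} + \frac{96}{145} \gamma_{13} - \frac{147}{725} \gamma_{23}.
Its \gamma_{23} coefficient is negative, so report the other preimage -R.
Answer: -\frac{504}{725} - \frac{28}{145} \gamma_{12} - \frac{96}{145} \gamma_{13} + \frac{147}{725} \gamma_{23}. Sheet selection: the two-to-one cover makes ±R indistinguishable at the matrix level (trace \frac{490439}{525625}), so uniqueness comes from the required sign on \gamma_{23}.


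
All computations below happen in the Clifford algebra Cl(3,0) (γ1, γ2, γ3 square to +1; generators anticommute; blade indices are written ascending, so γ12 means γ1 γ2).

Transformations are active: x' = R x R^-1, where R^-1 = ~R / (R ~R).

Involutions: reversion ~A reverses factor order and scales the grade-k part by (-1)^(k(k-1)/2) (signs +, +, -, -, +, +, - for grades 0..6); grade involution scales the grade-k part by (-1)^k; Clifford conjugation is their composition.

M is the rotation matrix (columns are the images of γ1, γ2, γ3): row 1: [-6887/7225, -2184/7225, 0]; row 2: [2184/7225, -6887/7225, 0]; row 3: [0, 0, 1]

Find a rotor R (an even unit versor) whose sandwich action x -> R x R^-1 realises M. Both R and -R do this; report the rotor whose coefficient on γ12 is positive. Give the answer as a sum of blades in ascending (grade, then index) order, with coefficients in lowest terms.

Method: write R = a + b12*γ12 + b13*γ13 + b23*γ23 with a^2 + b12^2 + b13^2 + b23^2 = 1 (so R^-1 = ~R). Expanding the columns R e_j ~R gives tr M = 4a^2 - 1 and, from the antisymmetric part, M21 - M12 = -4a*b12, M13 - M31 = 4a*b13, M32 - M23 = -4a*b23.
Here tr M = -6549/7225, so a^2 = (1 + tr M)/4 = 169/7225 and a = ±13/85. Taking a = 13/85: M21 - M12 = 4368/7225, M13 - M31 = 0, M32 - M23 = 0, giving b12 = -84/85, b13 = 0, b23 = 0, i.e. R = 13/85 - 84/85*γ12.
Its γ12 coefficient is negative, so report the other preimage -R.
Answer: -13/85 + 84/85*γ12. Uniqueness: Spin(3) -> SO(3) maps R and -R to the same rotation of trace -6549/7225; fixing the sign of the γ12 coefficient removes the ambiguity.


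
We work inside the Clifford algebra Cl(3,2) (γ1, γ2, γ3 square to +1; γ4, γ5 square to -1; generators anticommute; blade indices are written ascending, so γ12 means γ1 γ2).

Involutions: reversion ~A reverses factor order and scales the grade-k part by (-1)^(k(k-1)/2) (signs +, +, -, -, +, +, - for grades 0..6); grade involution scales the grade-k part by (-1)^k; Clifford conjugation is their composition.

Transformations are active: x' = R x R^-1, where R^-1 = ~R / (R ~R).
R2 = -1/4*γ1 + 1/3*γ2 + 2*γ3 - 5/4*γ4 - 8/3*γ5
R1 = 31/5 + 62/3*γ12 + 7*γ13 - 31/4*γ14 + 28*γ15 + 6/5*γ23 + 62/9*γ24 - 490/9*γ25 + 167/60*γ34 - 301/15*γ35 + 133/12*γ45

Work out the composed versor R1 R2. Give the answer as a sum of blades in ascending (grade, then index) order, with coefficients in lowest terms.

Distribute over the terms of R2 (each basis-blade product reordered to ascending indices, repeated generators contracted through their squares):
R1 (-1/4*γ1) = -31/20*γ1 + 31/6*γ2 + 7/4*γ3 - 31/16*γ4 + 7*γ5 - 3/10*γ123 - 31/18*γ124 + 245/18*γ125 - 167/240*γ134 + 301/60*γ135 - 133/48*γ145
R1 (1/3*γ2) = 62/9*γ1 + 31/15*γ2 - 2/5*γ3 - 62/27*γ4 + 490/27*γ5 - 7/3*γ123 + 31/12*γ124 - 28/3*γ125 + 167/180*γ234 - 301/45*γ235 + 133/36*γ245
R1 (2*γ3) = 14*γ1 + 12/5*γ2 + 62/5*γ3 - 167/30*γ4 + 602/15*γ5 + 124/3*γ123 + 31/2*γ134 - 56*γ135 - 124/9*γ234 + 980/9*γ235 + 133/6*γ345
R1 (-5/4*γ4) = -155/16*γ1 + 155/18*γ2 + 167/48*γ3 - 31/4*γ4 - 665/48*γ5 - 155/6*γ124 - 35/4*γ134 + 35*γ145 - 3/2*γ234 - 1225/18*γ245 - 301/12*γ345
R1 (-8/3*γ5) = 224/3*γ1 - 3920/27*γ2 - 2408/45*γ3 + 266/9*γ4 - 248/15*γ5 - 496/9*γ125 - 56/3*γ135 + 62/3*γ145 - 16/5*γ235 - 496/27*γ245 - 334/45*γ345
Summing the partial products and collecting blades:
Answer: 60709/720*γ1 - 17137/135*γ2 - 26123/720*γ3 + 25931/2160*γ4 + 75371/2160*γ5 + 387/10*γ123 - 899/36*γ124 - 305/6*γ125 + 1453/240*γ134 - 1393/20*γ135 + 2539/48*γ145 - 287/20*γ234 + 99*γ235 - 8935/108*γ245 - 1861/180*γ345


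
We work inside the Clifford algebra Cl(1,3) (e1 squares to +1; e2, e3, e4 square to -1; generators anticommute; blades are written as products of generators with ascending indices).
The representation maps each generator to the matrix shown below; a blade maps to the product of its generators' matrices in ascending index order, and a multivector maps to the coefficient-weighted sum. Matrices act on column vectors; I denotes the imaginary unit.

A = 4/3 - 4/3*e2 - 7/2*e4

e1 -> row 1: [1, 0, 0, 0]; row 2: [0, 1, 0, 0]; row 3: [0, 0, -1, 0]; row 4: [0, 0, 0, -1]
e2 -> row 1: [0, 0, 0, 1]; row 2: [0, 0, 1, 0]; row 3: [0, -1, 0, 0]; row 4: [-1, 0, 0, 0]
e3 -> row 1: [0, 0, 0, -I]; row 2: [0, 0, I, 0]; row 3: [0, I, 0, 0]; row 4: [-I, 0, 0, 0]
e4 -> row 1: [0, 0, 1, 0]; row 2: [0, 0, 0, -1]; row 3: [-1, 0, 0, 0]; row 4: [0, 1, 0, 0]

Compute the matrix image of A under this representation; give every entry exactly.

M = (4/3)*1 + (-4/3)*rho(e2) + (-7/2)*rho(e4), summed entrywise (1 is the identity matrix):
Answer: row 1: [4/3, 0, -7/2, -4/3]; row 2: [0, 4/3, -4/3, 7/2]; row 3: [7/2, 4/3, 4/3, 0]; row 4: [4/3, -7/2, 0, 4/3]


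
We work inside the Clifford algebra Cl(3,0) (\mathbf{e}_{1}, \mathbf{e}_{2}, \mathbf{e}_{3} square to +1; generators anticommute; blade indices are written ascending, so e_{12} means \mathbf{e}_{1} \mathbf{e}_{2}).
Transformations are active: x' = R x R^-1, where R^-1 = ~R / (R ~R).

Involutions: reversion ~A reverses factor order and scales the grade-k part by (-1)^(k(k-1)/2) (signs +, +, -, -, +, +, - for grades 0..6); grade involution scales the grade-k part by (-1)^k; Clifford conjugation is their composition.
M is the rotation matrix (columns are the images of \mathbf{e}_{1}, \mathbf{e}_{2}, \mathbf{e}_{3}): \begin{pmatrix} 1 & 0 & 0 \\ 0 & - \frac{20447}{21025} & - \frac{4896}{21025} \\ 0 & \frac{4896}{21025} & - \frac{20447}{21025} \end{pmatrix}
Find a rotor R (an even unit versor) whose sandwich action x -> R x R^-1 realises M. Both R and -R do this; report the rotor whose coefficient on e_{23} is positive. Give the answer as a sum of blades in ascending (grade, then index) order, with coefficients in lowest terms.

Method: write R = a + b12*e_{12} + b13*e_{13} + b23*e_{23} with a^2 + b12^2 + b13^2 + b23^2 = 1 (so R^-1 = ~R). Expanding the columns R e_j ~R gives tr M = 4a^2 - 1 and, from the antisymmetric part, M21 - M12 = -4a*b12, M13 - M31 = 4a*b13, M32 - M23 = -4a*b23.
Here tr M = -\frac{19869}{21025}, so a^2 = (1 + tr M)/4 = \frac{289}{21025} and a = ±\frac{17}{145}. Taking a = \frac{17}{145}: M21 - M12 = 0, M13 - M31 = 0, M32 - M23 = \frac{9792}{21025}, giving b12 = 0, b13 = 0, b23 = -\frac{144}{145}, i.e. R = \frac{17}{145} - \frac{144}{145} e_{23}.
Its e_{23} coefficient is negative, so report the other preimage -R.
Answer: -\frac{17}{145} + \frac{144}{145} e_{23}. Uniqueness: Spin(3) -> SO(3) maps R and -R to the same rotation of trace -\frac{19869}{21025}; fixing the sign of the e_{23} coefficient removes the ambiguity.


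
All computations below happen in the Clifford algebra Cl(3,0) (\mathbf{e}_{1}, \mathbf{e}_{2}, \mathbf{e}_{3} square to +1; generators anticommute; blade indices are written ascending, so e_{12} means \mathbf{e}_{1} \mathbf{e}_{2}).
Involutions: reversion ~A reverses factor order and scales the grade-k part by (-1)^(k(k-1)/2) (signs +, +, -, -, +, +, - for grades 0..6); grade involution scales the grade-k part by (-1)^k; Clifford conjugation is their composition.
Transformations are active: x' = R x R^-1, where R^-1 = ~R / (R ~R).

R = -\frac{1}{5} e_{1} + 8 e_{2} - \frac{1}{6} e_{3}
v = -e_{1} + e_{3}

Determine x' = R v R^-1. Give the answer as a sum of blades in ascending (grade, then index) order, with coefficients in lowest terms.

~R = -\frac{1}{5} e_{1} + 8 e_{2} - \frac{1}{6} e_{3}, and R ~R = \frac{57661}{900}, so R^-1 = ~R / (\frac{57661}{900}).
R v = \frac{1}{30} + 8 e_{12} - \frac{11}{30} e_{13} + 8 e_{23}
Answer: \frac{57649}{57661} e_{1} + \frac{480}{57661} e_{2} - \frac{57671}{57661} e_{3}
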